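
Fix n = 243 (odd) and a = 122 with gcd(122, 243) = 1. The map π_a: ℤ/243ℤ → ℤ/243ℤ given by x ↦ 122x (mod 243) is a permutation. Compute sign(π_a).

-1

Start at x=2: 2 → 1 → 122 → 61 → 152 → 76 → 38 → … (one orbit).
The orbit structure of x ↦ 122x mod 243: 6 orbits of sizes [162, 54, 18, 6, 2, 1].
243 − 6 = 237 transpositions; sign(π) = (−1)^237 = -1.
Zolotarev: (122|243) = -1, matching the cycle-count sign.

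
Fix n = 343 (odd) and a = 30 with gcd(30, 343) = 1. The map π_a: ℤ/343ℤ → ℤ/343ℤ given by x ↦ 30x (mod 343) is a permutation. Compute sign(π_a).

+1

Orbit of 165 under x↦30x: [165, 148, 324, 116, 50, 128, 67]… (length divides ord_343(30)).
Decompose π into cycles: lengths [21, 21, 21, 21, 21, 21, 21, 21, 21, 21, 21, 21, 21, 21, 3, 3, 3, 3, 3, 3, 3, 3, 3, 3, 3, 3, 3, 3, 3, 3, 1] (31 cycles, including the fixed point 0).
31 cycles on 343: each ℓ→(−1)^(ℓ−1), product (−1)^312 = +1.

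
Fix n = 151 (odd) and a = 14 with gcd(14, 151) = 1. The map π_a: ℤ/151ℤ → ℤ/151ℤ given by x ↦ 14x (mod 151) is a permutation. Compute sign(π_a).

-1

Orbit of 132 under x↦14x: [132, 36, 51, 110, 30, 118, 142]… (length divides ord_151(14)).
Cycle type of π: 150 + 1; total 2 cycles.
Σ(ℓ_i−1) = 151−2 = 149; sign = (−1)^149 = -1.
Via Zolotarev, sign(π_{14}) = (14|151) = -1.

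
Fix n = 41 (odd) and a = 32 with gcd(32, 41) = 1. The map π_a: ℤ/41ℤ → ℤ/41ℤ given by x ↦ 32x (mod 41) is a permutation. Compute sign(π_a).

Start at x=32: 32 → 40 → 9 → 1 → 32 (one orbit).
The orbit structure of x ↦ 32x mod 41: 11 orbits of sizes [4, 4, 4, 4, 4, 4, 4, 4, 4, 4, 1].
n − c = 41 − 11 = 30; sign = (−1)^30 = +1.

+1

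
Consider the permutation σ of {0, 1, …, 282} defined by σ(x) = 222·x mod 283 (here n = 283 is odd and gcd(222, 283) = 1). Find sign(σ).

Start at x=29: 29 → 212 → 86 → 131 → 216 → 125 → 16 → … (one orbit).
Cycle lengths of π_222 on ℤ/283ℤ: [94, 94, 94, 1]; 4 cycles in total.
sign(π) = (−1)^{n − #cycles} = (−1)^{283−4} = (−1)^279 = -1.

-1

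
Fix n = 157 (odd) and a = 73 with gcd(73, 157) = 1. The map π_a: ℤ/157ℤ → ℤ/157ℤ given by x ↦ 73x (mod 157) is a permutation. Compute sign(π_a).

-1

Orbit of 123 under x↦73x: [123, 30, 149, 44, 72, 75, 137]… (length divides ord_157(73)).
The orbit structure of x ↦ 73x mod 157: 2 orbits of sizes [156, 1].
2 cycles on 157: each ℓ→(−1)^(ℓ−1), product (−1)^155 = -1.
(73|157)_J = -1 (Zolotarev's lemma cross-check).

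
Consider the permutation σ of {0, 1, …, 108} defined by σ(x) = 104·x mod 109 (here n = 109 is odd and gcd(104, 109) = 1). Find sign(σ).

+1

Orbit of 104 under x↦104x: [104, 25, 93, 80, 36, 38, 28]… (length divides ord_109(104)).
Decompose π into cycles: lengths [54, 54, 1] (3 cycles, including the fixed point 0).
Σ(ℓ_i−1) = 109−3 = 106; sign = (−1)^106 = +1.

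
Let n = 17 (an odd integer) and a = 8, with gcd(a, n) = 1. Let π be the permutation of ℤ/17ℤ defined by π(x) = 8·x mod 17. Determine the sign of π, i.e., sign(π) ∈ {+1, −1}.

+1

Start at x=15: 15 → 1 → 8 → 13 → 2 → 16 → 9 → … (one orbit).
Decompose π into cycles: lengths [8, 8, 1] (3 cycles, including the fixed point 0).
17 − 3 = 14 transpositions; sign(π) = (−1)^14 = +1.
Via Zolotarev, sign(π_{8}) = (8|17) = +1.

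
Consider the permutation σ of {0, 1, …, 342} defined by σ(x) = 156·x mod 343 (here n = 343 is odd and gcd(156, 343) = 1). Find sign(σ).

Orbit of 263 under x↦156x: [263, 211, 331, 186, 204, 268, 305]… (length divides ord_343(156)).
The orbit structure of x ↦ 156x mod 343: 7 orbits of sizes [147, 147, 21, 21, 3, 3, 1].
7 cycles on 343: each ℓ→(−1)^(ℓ−1), product (−1)^336 = +1.

+1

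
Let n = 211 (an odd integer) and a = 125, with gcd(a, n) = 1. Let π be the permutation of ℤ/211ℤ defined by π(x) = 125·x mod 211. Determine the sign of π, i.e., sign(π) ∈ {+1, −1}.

Orbit of 114 under x↦125x: [114, 113, 199, 188, 79, 169, 25]… (length divides ord_211(125)).
Cycle type of π: 35×6 + 1; total 7 cycles.
211 − 7 = 204 transpositions; sign(π) = (−1)^204 = +1.
Zolotarev: (125|211) = +1, matching the cycle-count sign.

+1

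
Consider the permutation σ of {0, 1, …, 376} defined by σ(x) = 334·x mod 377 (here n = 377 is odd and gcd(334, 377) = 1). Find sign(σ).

-1

Trace 274: π^k(274) = [274, 282, 315, 27, 347, 159, 326] for k=0..6.
Cycle lengths of π_334 on ℤ/377ℤ: [84, 84, 84, 84, 28, 3, 3, 3, 3, 1]; 10 cycles in total.
n − c = 377 − 10 = 367; sign = (−1)^367 = -1.
Via Zolotarev, sign(π_{334}) = (334|377) = -1.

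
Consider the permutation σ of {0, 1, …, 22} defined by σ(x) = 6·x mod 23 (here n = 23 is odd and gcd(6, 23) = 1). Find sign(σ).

Start at x=18: 18 → 16 → 4 → 1 → 6 → 13 → 9 → … (one orbit).
Cycle type of π: 11×2 + 1; total 3 cycles.
With 3 cycles on 23 points, sign = (−1)^{23−3} = +1.
The Jacobi symbol (6|23) = +1 (Zolotarev) agrees.

+1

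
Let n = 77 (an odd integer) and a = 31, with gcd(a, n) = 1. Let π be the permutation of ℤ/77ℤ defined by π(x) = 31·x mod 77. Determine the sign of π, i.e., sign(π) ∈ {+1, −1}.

-1

Trace 12: π^k(12) = [12, 64, 59, 58, 27, 67, 75] for k=0..6.
π_31 has 6 disjoint cycles with lengths [30, 30, 6, 5, 5, 1] on {0,…,76}.
6 cycles on 77: each ℓ→(−1)^(ℓ−1), product (−1)^71 = -1.
Via Zolotarev, sign(π_{31}) = (31|77) = -1.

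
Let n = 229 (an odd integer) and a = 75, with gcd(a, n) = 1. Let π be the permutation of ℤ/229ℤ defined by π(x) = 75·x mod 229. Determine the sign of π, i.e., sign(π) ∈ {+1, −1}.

+1

Trace 81: π^k(81) = [81, 121, 144, 37, 27, 193, 48] for k=0..6.
Cycle type of π: 57×4 + 1; total 5 cycles.
Σ(ℓ_i−1) = 229−5 = 224; sign = (−1)^224 = +1.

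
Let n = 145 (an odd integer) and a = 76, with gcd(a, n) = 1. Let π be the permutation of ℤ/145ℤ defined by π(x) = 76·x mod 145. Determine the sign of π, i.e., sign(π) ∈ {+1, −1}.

-1

Orbit of 86 under x↦76x: [86, 11, 111, 26, 91, 101, 136]… (length divides ord_145(76)).
Decompose π into cycles: lengths [28, 28, 28, 28, 28, 1, 1, 1, 1, 1] (10 cycles, including the fixed point 0).
145 − 10 = 135 transpositions; sign(π) = (−1)^135 = -1.
Check: (76/145) = -1 by Zolotarev.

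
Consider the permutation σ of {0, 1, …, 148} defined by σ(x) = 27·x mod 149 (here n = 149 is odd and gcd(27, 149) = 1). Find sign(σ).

-1

Trace 82: π^k(82) = [82, 128, 29, 38, 132, 137, 123] for k=0..6.
Cycle type of π: 148 + 1; total 2 cycles.
Σ(ℓ_i−1) = 149−2 = 147; sign = (−1)^147 = -1.
Zolotarev: (27|149) = -1, matching the cycle-count sign.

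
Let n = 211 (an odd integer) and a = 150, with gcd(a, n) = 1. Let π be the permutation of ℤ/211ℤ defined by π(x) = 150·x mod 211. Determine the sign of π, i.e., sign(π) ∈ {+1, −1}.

Orbit of 137 under x↦150x: [137, 83, 1, 150, 134, 55, 21]… (length divides ord_211(150)).
15 cycles of lengths [15, 15, 15, 15, 15, 15, 15, 15, 15, 15, 15, 15, 15, 15, 1].
sign(π) = (−1)^{n − #cycles} = (−1)^{211−15} = (−1)^196 = +1.
Zolotarev: (150|211) = +1, matching the cycle-count sign.

+1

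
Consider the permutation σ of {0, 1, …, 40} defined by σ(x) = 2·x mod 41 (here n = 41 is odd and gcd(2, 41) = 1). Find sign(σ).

+1

Trace 20: π^k(20) = [20, 40, 39, 37, 33, 25, 9] for k=0..6.
3 cycles of lengths [20, 20, 1].
n − c = 41 − 3 = 38; sign = (−1)^38 = +1.
(2|41)_J = +1 (Zolotarev's lemma cross-check).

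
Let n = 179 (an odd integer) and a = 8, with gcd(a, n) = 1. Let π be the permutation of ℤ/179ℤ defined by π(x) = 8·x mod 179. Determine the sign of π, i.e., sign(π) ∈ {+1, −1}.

-1

Start at x=61: 61 → 130 → 145 → 86 → 151 → 134 → 177 → … (one orbit).
Cycle type of π: 178 + 1; total 2 cycles.
179 − 2 = 177 transpositions; sign(π) = (−1)^177 = -1.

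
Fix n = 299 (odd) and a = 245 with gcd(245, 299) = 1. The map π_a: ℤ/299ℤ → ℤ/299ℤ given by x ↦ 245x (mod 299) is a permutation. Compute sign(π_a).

+1

Orbit of 75 under x↦245x: [75, 136, 131, 102, 173, 226, 55]… (length divides ord_299(245)).
The orbit structure of x ↦ 245x mod 299: 5 orbits of sizes [132, 132, 22, 12, 1].
Σ(ℓ_i−1) = 299−5 = 294; sign = (−1)^294 = +1.
Check: (245/299) = +1 by Zolotarev.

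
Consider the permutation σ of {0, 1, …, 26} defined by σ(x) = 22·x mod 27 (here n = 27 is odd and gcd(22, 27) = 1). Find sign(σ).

+1

Trace 16: π^k(16) = [16, 1, 22, 25, 10, 4, 7] for k=0..6.
Decompose π into cycles: lengths [9, 9, 3, 3, 1, 1, 1] (7 cycles, including the fixed point 0).
27 − 7 = 20 transpositions; sign(π) = (−1)^20 = +1.
Via Zolotarev, sign(π_{22}) = (22|27) = +1.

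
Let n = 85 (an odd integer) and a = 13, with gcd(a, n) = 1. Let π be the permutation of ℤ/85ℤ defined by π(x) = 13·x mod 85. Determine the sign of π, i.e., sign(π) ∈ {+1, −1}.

Orbit of 13 under x↦13x: [13, 84, 72, 1]… (length divides ord_85(13)).
22 cycles of lengths [4, 4, 4, 4, 4, 4, 4, 4, 4, 4, 4, 4, 4, 4, 4, 4, 4, 4, 4, 4, 4, 1].
sign(π) = (−1)^{n − #cycles} = (−1)^{85−22} = (−1)^63 = -1.
Check: (13/85) = -1 by Zolotarev.

-1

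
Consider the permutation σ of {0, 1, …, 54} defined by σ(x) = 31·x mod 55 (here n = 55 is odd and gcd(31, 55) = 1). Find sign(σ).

+1

Start at x=1: 1 → 31 → 26 → 36 → 16 → 1 (one orbit).
Cycle lengths of π_31 on ℤ/55ℤ: [5, 5, 5, 5, 5, 5, 5, 5, 5, 5, 1, 1, 1, 1, 1]; 15 cycles in total.
55 − 15 = 40 transpositions; sign(π) = (−1)^40 = +1.
Zolotarev: (31|55) = +1, matching the cycle-count sign.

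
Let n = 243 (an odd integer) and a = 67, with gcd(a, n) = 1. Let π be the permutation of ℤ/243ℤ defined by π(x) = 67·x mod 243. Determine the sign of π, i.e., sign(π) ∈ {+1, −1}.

+1

Orbit of 106 under x↦67x: [106, 55, 40, 7, 226, 76, 232]… (length divides ord_243(67)).
Decompose π into cycles: lengths [81, 81, 27, 27, 9, 9, 3, 3, 1, 1, 1] (11 cycles, including the fixed point 0).
Σ(ℓ_i−1) = 243−11 = 232; sign = (−1)^232 = +1.
Via Zolotarev, sign(π_{67}) = (67|243) = +1.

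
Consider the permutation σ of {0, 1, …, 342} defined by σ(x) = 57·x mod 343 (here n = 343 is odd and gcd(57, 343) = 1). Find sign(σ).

+1

Trace 134: π^k(134) = [134, 92, 99, 155, 260, 71, 274] for k=0..6.
Decompose π into cycles: lengths [49, 49, 49, 49, 49, 49, 7, 7, 7, 7, 7, 7, 1, 1, 1, 1, 1, 1, 1] (19 cycles, including the fixed point 0).
With 19 cycles on 343 points, sign = (−1)^{343−19} = +1.
(57|343)_J = +1 (Zolotarev's lemma cross-check).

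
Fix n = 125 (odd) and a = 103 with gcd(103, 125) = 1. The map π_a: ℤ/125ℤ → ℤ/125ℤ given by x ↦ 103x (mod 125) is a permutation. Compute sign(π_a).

Trace 9: π^k(9) = [9, 52, 106, 43, 54, 62, 11] for k=0..6.
Cycle type of π: 100 + 20 + 4 + 1; total 4 cycles.
n − c = 125 − 4 = 121; sign = (−1)^121 = -1.

-1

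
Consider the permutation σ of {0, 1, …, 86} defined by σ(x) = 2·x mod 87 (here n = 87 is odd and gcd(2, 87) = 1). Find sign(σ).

+1

Orbit of 17 under x↦2x: [17, 34, 68, 49, 11, 22, 44]… (length divides ord_87(2)).
Cycle type of π: 28×3 + 2 + 1; total 5 cycles.
87 − 5 = 82 transpositions; sign(π) = (−1)^82 = +1.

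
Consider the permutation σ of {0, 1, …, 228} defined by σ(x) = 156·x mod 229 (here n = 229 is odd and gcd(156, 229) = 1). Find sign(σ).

Start at x=105: 105 → 121 → 98 → 174 → 122 → 25 → 7 → … (one orbit).
π_156 has 2 disjoint cycles with lengths [228, 1] on {0,…,228}.
2 cycles on 229: each ℓ→(−1)^(ℓ−1), product (−1)^227 = -1.

-1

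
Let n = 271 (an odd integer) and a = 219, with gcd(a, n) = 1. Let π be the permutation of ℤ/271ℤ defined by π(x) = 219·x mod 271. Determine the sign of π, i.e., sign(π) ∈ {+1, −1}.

+1

Orbit of 196 under x↦219x: [196, 106, 179, 177, 10, 22, 211]… (length divides ord_271(219)).
Cycle type of π: 135×2 + 1; total 3 cycles.
271 − 3 = 268 transpositions; sign(π) = (−1)^268 = +1.
Zolotarev: (219|271) = +1, matching the cycle-count sign.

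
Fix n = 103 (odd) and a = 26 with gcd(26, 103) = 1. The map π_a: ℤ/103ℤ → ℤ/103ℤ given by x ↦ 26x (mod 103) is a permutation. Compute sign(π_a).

Trace 25: π^k(25) = [25, 32, 8, 2, 52, 13, 29] for k=0..6.
π_26 has 3 disjoint cycles with lengths [51, 51, 1] on {0,…,102}.
3 cycles on 103: each ℓ→(−1)^(ℓ−1), product (−1)^100 = +1.
Zolotarev: (26|103) = +1, matching the cycle-count sign.

+1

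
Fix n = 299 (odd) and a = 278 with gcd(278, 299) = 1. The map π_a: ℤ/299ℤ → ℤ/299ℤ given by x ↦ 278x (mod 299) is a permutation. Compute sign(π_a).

-1

Start at x=73: 73 → 261 → 200 → 285 → 294 → 105 → 187 → … (one orbit).
π_278 has 12 disjoint cycles with lengths [44, 44, 44, 44, 44, 44, 11, 11, 4, 4, 4, 1] on {0,…,298}.
n − c = 299 − 12 = 287; sign = (−1)^287 = -1.
(278|299)_J = -1 (Zolotarev's lemma cross-check).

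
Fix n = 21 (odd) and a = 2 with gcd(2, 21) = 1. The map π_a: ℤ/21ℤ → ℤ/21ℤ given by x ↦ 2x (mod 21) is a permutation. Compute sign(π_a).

-1

Trace 8: π^k(8) = [8, 16, 11, 1, 2, 4] for k=0..5.
The orbit structure of x ↦ 2x mod 21: 6 orbits of sizes [6, 6, 3, 3, 2, 1].
sign(π) = (−1)^{n − #cycles} = (−1)^{21−6} = (−1)^15 = -1.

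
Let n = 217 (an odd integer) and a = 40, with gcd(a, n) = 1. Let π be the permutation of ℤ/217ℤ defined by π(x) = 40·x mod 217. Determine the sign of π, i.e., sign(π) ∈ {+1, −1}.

Orbit of 200 under x↦40x: [200, 188, 142, 38, 1, 40, 81]… (length divides ord_217(40)).
10 cycles of lengths [30, 30, 30, 30, 30, 30, 15, 15, 6, 1].
217 − 10 = 207 transpositions; sign(π) = (−1)^207 = -1.
Check: (40/217) = -1 by Zolotarev.

-1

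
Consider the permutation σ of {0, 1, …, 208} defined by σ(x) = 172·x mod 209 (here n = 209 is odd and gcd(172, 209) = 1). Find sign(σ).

Trace 172: π^k(172) = [172, 115, 134, 58, 153, 191, 39] for k=0..6.
Cycle type of π: 10×19 + 1×19; total 38 cycles.
With 38 cycles on 209 points, sign = (−1)^{209−38} = -1.
Check: (172/209) = -1 by Zolotarev.

-1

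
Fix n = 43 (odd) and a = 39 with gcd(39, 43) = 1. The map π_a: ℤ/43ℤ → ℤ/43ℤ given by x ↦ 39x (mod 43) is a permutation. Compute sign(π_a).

Start at x=35: 35 → 32 → 1 → 39 → 16 → 22 → 41 → … (one orbit).
Cycle type of π: 14×3 + 1; total 4 cycles.
With 4 cycles on 43 points, sign = (−1)^{43−4} = -1.
Zolotarev: (39|43) = -1, matching the cycle-count sign.

-1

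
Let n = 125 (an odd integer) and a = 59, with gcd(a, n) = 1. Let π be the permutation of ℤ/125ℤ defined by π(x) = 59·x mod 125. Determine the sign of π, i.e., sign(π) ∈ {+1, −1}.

+1

Start at x=116: 116 → 94 → 46 → 89 → 1 → 59 → 106 → … (one orbit).
Cycle type of π: 50×2 + 10×2 + 2×2 + 1; total 7 cycles.
125 − 7 = 118 transpositions; sign(π) = (−1)^118 = +1.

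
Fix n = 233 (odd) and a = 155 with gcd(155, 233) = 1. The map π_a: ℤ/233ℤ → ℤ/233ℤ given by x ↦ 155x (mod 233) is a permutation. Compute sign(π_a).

Orbit of 174 under x↦155x: [174, 175, 97, 123, 192, 169, 99]… (length divides ord_233(155)).
π_155 has 2 disjoint cycles with lengths [232, 1] on {0,…,232}.
n − c = 233 − 2 = 231; sign = (−1)^231 = -1.

-1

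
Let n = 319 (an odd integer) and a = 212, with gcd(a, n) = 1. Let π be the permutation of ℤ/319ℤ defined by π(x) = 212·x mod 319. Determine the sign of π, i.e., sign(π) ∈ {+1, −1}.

Trace 91: π^k(91) = [91, 152, 5, 103, 144, 223, 64] for k=0..6.
Cycle type of π: 70×4 + 14×2 + 5×2 + 1; total 9 cycles.
sign(π) = (−1)^{n − #cycles} = (−1)^{319−9} = (−1)^310 = +1.

+1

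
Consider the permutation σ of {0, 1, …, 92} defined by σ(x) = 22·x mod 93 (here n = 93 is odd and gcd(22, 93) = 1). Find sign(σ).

-1

Orbit of 79 under x↦22x: [79, 64, 13, 7, 61, 40, 43]… (length divides ord_93(22)).
π_22 has 6 disjoint cycles with lengths [30, 30, 30, 1, 1, 1] on {0,…,92}.
93 − 6 = 87 transpositions; sign(π) = (−1)^87 = -1.
Check: (22/93) = -1 by Zolotarev.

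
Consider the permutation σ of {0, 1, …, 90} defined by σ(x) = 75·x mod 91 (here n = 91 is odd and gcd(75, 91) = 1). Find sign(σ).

-1

Trace 74: π^k(74) = [74, 90, 16, 17, 1, 75] for k=0..5.
π_75 has 16 disjoint cycles with lengths [6, 6, 6, 6, 6, 6, 6, 6, 6, 6, 6, 6, 6, 6, 6, 1] on {0,…,90}.
16 cycles on 91: each ℓ→(−1)^(ℓ−1), product (−1)^75 = -1.
Check: (75/91) = -1 by Zolotarev.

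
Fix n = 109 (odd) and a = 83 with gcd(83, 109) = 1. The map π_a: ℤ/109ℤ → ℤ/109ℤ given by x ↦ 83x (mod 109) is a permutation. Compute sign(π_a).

Orbit of 73 under x↦83x: [73, 64, 80, 100, 16, 20, 25]… (length divides ord_109(83)).
The orbit structure of x ↦ 83x mod 109: 3 orbits of sizes [54, 54, 1].
3 cycles on 109: each ℓ→(−1)^(ℓ−1), product (−1)^106 = +1.
The Jacobi symbol (83|109) = +1 (Zolotarev) agrees.

+1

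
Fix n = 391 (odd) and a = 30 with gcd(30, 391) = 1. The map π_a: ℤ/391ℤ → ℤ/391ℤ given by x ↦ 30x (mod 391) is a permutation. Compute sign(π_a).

-1

Orbit of 21 under x↦30x: [21, 239, 132, 50, 327, 35, 268]… (length divides ord_391(30)).
14 cycles of lengths [44, 44, 44, 44, 44, 44, 44, 44, 22, 4, 4, 4, 4, 1].
n − c = 391 − 14 = 377; sign = (−1)^377 = -1.
The Jacobi symbol (30|391) = -1 (Zolotarev) agrees.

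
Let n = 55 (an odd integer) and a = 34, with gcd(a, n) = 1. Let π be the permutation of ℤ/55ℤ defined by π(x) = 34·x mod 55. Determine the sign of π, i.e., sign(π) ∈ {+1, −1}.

Start at x=34: 34 → 1 → 34 (one orbit).
π_34 has 33 disjoint cycles with lengths [2, 2, 2, 2, 2, 2, 2, 2, 2, 2, 2, 2, 2, 2, 2, 2, 2, 2, 2, 2, 2, 2, 1, 1, 1, 1, 1, 1, 1, 1, 1, 1, 1] on {0,…,54}.
sign(π) = (−1)^{n − #cycles} = (−1)^{55−33} = (−1)^22 = +1.
Zolotarev: (34|55) = +1, matching the cycle-count sign.

+1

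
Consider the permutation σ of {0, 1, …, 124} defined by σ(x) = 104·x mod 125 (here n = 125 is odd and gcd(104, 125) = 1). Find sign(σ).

+1

Start at x=36: 36 → 119 → 1 → 104 → 66 → 114 → 106 → … (one orbit).
7 cycles of lengths [50, 50, 10, 10, 2, 2, 1].
n − c = 125 − 7 = 118; sign = (−1)^118 = +1.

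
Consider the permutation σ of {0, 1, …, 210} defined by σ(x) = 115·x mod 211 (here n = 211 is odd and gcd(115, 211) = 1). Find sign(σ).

Orbit of 153 under x↦115x: [153, 82, 146, 121, 200, 1, 115]… (length divides ord_211(115)).
4 cycles of lengths [70, 70, 70, 1].
211 − 4 = 207 transpositions; sign(π) = (−1)^207 = -1.
The Jacobi symbol (115|211) = -1 (Zolotarev) agrees.

-1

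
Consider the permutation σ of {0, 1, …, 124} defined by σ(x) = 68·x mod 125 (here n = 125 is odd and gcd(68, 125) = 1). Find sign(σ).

Start at x=68: 68 → 124 → 57 → 1 → 68 (one orbit).
Decompose π into cycles: lengths [4, 4, 4, 4, 4, 4, 4, 4, 4, 4, 4, 4, 4, 4, 4, 4, 4, 4, 4, 4, 4, 4, 4, 4, 4, 4, 4, 4, 4, 4, 4, 1] (32 cycles, including the fixed point 0).
32 cycles on 125: each ℓ→(−1)^(ℓ−1), product (−1)^93 = -1.

-1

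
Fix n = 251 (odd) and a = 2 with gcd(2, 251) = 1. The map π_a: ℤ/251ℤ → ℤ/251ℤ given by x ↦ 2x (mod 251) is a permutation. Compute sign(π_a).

-1

Trace 231: π^k(231) = [231, 211, 171, 91, 182, 113, 226] for k=0..6.
6 cycles of lengths [50, 50, 50, 50, 50, 1].
6 cycles on 251: each ℓ→(−1)^(ℓ−1), product (−1)^245 = -1.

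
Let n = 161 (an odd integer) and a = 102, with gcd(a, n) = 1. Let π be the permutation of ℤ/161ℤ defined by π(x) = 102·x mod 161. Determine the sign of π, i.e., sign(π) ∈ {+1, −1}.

Orbit of 64 under x↦102x: [64, 88, 121, 106, 25, 135, 85]… (length divides ord_161(102)).
Cycle lengths of π_102 on ℤ/161ℤ: [66, 66, 22, 3, 3, 1]; 6 cycles in total.
161 − 6 = 155 transpositions; sign(π) = (−1)^155 = -1.

-1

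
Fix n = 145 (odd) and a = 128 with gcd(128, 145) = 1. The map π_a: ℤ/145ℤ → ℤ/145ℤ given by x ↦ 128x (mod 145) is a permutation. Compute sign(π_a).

+1

Start at x=17: 17 → 1 → 128 → 144 → 17 (one orbit).
Decompose π into cycles: lengths [4, 4, 4, 4, 4, 4, 4, 4, 4, 4, 4, 4, 4, 4, 4, 4, 4, 4, 4, 4, 4, 4, 4, 4, 4, 4, 4, 4, 4, 4, 4, 4, 4, 4, 4, 4, 1] (37 cycles, including the fixed point 0).
With 37 cycles on 145 points, sign = (−1)^{145−37} = +1.
The Jacobi symbol (128|145) = +1 (Zolotarev) agrees.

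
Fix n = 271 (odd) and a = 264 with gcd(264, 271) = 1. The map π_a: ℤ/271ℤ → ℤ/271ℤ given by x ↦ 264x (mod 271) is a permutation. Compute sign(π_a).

Orbit of 181 under x↦264x: [181, 88, 197, 247, 168, 179, 102]… (length divides ord_271(264)).
The orbit structure of x ↦ 264x mod 271: 2 orbits of sizes [270, 1].
With 2 cycles on 271 points, sign = (−1)^{271−2} = -1.
The Jacobi symbol (264|271) = -1 (Zolotarev) agrees.

-1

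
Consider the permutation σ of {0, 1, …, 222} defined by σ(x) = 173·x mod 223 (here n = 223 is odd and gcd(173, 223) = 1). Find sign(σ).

-1

Trace 34: π^k(34) = [34, 84, 37, 157, 178, 20, 115] for k=0..6.
Cycle lengths of π_173 on ℤ/223ℤ: [222, 1]; 2 cycles in total.
223 − 2 = 221 transpositions; sign(π) = (−1)^221 = -1.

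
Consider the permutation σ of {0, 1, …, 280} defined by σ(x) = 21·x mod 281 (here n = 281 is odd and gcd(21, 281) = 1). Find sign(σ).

-1

Trace 127: π^k(127) = [127, 138, 88, 162, 30, 68, 23] for k=0..6.
Decompose π into cycles: lengths [280, 1] (2 cycles, including the fixed point 0).
n − c = 281 − 2 = 279; sign = (−1)^279 = -1.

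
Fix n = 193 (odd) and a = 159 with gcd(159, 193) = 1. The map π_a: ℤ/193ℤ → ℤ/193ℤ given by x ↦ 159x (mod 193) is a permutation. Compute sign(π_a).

-1

Orbit of 14 under x↦159x: [14, 103, 165, 180, 56, 26, 81]… (length divides ord_193(159)).
Cycle type of π: 192 + 1; total 2 cycles.
193 − 2 = 191 transpositions; sign(π) = (−1)^191 = -1.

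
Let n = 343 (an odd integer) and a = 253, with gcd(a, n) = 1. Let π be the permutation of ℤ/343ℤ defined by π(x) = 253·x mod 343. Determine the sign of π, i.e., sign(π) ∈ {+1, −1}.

Orbit of 134 under x↦253x: [134, 288, 148, 57, 15, 22, 78]… (length divides ord_343(253)).
π_253 has 19 disjoint cycles with lengths [49, 49, 49, 49, 49, 49, 7, 7, 7, 7, 7, 7, 1, 1, 1, 1, 1, 1, 1] on {0,…,342}.
sign(π) = (−1)^{n − #cycles} = (−1)^{343−19} = (−1)^324 = +1.
Zolotarev: (253|343) = +1, matching the cycle-count sign.

+1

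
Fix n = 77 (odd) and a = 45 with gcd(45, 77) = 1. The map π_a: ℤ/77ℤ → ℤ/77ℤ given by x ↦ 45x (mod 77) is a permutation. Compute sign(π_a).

-1

Trace 12: π^k(12) = [12, 1, 45, 23, 34, 67] for k=0..5.
Decompose π into cycles: lengths [6, 6, 6, 6, 6, 6, 6, 6, 6, 6, 6, 1, 1, 1, 1, 1, 1, 1, 1, 1, 1, 1] (22 cycles, including the fixed point 0).
With 22 cycles on 77 points, sign = (−1)^{77−22} = -1.
The Jacobi symbol (45|77) = -1 (Zolotarev) agrees.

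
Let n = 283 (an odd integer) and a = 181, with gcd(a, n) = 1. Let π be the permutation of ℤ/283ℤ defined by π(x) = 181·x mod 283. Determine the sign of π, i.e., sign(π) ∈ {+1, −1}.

Trace 54: π^k(54) = [54, 152, 61, 4, 158, 15, 168] for k=0..6.
7 cycles of lengths [47, 47, 47, 47, 47, 47, 1].
Σ(ℓ_i−1) = 283−7 = 276; sign = (−1)^276 = +1.

+1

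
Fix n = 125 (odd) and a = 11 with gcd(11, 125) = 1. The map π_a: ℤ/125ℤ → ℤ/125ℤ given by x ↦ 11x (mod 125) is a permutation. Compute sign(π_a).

Trace 31: π^k(31) = [31, 91, 1, 11, 121, 81, 16] for k=0..6.
π_11 has 13 disjoint cycles with lengths [25, 25, 25, 25, 5, 5, 5, 5, 1, 1, 1, 1, 1] on {0,…,124}.
n − c = 125 − 13 = 112; sign = (−1)^112 = +1.

+1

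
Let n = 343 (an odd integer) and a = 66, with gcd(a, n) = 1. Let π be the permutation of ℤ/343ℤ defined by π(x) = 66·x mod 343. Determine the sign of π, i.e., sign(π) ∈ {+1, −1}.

Orbit of 73 under x↦66x: [73, 16, 27, 67, 306, 302, 38]… (length divides ord_343(66)).
Cycle type of π: 294 + 42 + 6 + 1; total 4 cycles.
sign(π) = (−1)^{n − #cycles} = (−1)^{343−4} = (−1)^339 = -1.

-1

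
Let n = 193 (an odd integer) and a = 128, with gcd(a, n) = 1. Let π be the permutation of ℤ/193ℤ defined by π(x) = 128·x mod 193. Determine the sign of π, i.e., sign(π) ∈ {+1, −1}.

+1

Orbit of 126 under x↦128x: [126, 109, 56, 27, 175, 12, 185]… (length divides ord_193(128)).
The orbit structure of x ↦ 128x mod 193: 3 orbits of sizes [96, 96, 1].
sign(π) = (−1)^{n − #cycles} = (−1)^{193−3} = (−1)^190 = +1.
Via Zolotarev, sign(π_{128}) = (128|193) = +1.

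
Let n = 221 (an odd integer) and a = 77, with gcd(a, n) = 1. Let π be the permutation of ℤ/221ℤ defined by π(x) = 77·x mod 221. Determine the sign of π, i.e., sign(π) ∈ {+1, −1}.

+1

Orbit of 25 under x↦77x: [25, 157, 155, 1, 77, 183, 168]… (length divides ord_221(77)).
Cycle type of π: 8×26 + 2×6 + 1; total 33 cycles.
Σ(ℓ_i−1) = 221−33 = 188; sign = (−1)^188 = +1.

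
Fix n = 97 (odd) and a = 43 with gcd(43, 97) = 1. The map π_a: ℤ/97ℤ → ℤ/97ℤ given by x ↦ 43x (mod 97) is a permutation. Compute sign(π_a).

+1

Start at x=64: 64 → 36 → 93 → 22 → 73 → 35 → 50 → … (one orbit).
Cycle type of π: 24×4 + 1; total 5 cycles.
5 cycles on 97: each ℓ→(−1)^(ℓ−1), product (−1)^92 = +1.
Check: (43/97) = +1 by Zolotarev.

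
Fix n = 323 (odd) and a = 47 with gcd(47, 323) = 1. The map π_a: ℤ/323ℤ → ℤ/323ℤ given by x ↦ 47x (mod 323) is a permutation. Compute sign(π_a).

+1

Orbit of 149 under x↦47x: [149, 220, 4, 188, 115, 237, 157]… (length divides ord_323(47)).
Cycle type of π: 36×8 + 9×2 + 4×4 + 1; total 15 cycles.
n − c = 323 − 15 = 308; sign = (−1)^308 = +1.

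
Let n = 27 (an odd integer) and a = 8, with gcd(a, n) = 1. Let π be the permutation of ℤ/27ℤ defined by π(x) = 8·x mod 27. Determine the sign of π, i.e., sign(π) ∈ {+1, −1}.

Start at x=17: 17 → 1 → 8 → 10 → 26 → 19 → 17 (one orbit).
8 cycles of lengths [6, 6, 6, 2, 2, 2, 2, 1].
sign(π) = (−1)^{n − #cycles} = (−1)^{27−8} = (−1)^19 = -1.

-1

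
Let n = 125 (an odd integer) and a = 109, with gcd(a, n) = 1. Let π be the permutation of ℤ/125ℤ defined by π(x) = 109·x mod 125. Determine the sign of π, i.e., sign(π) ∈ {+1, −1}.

+1

Trace 24: π^k(24) = [24, 116, 19, 71, 114, 51, 59] for k=0..6.
The orbit structure of x ↦ 109x mod 125: 7 orbits of sizes [50, 50, 10, 10, 2, 2, 1].
With 7 cycles on 125 points, sign = (−1)^{125−7} = +1.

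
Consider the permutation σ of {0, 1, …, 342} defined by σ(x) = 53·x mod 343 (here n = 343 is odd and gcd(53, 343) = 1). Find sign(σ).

+1

Orbit of 158 under x↦53x: [158, 142, 323, 312, 72, 43, 221]… (length divides ord_343(53)).
Decompose π into cycles: lengths [147, 147, 21, 21, 3, 3, 1] (7 cycles, including the fixed point 0).
sign(π) = (−1)^{n − #cycles} = (−1)^{343−7} = (−1)^336 = +1.
The Jacobi symbol (53|343) = +1 (Zolotarev) agrees.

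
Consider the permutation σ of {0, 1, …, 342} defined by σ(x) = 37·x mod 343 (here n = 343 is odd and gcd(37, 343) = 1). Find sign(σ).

Orbit of 305 under x↦37x: [305, 309, 114, 102, 1, 37, 340]… (length divides ord_343(37)).
π_37 has 7 disjoint cycles with lengths [147, 147, 21, 21, 3, 3, 1] on {0,…,342}.
Σ(ℓ_i−1) = 343−7 = 336; sign = (−1)^336 = +1.

+1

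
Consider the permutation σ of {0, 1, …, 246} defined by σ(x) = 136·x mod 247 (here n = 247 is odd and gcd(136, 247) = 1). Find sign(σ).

+1

Start at x=42: 42 → 31 → 17 → 89 → 1 → 136 → 218 → … (one orbit).
Decompose π into cycles: lengths [36, 36, 36, 36, 36, 36, 18, 12, 1] (9 cycles, including the fixed point 0).
247 − 9 = 238 transpositions; sign(π) = (−1)^238 = +1.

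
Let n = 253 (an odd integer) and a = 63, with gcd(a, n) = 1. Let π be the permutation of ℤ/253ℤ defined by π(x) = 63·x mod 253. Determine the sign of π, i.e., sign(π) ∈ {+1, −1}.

Start at x=26: 26 → 120 → 223 → 134 → 93 → 40 → 243 → … (one orbit).
The orbit structure of x ↦ 63x mod 253: 5 orbits of sizes [110, 110, 22, 10, 1].
n − c = 253 − 5 = 248; sign = (−1)^248 = +1.
(63|253)_J = +1 (Zolotarev's lemma cross-check).

+1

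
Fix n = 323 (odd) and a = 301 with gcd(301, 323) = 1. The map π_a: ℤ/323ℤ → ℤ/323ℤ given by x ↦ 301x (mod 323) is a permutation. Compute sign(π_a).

Trace 177: π^k(177) = [177, 305, 73, 9, 125, 157, 99] for k=0..6.
The orbit structure of x ↦ 301x mod 323: 6 orbits of sizes [144, 144, 16, 9, 9, 1].
323 − 6 = 317 transpositions; sign(π) = (−1)^317 = -1.
Via Zolotarev, sign(π_{301}) = (301|323) = -1.

-1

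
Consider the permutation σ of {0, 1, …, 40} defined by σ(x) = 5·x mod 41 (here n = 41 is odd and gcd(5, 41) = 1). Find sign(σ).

Start at x=33: 33 → 1 → 5 → 25 → 2 → 10 → 9 → … (one orbit).
3 cycles of lengths [20, 20, 1].
41 − 3 = 38 transpositions; sign(π) = (−1)^38 = +1.
Via Zolotarev, sign(π_{5}) = (5|41) = +1.

+1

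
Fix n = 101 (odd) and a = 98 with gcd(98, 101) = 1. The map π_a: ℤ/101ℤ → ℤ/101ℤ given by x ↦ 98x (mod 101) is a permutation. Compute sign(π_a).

Orbit of 18 under x↦98x: [18, 47, 61, 19, 44, 70, 93]… (length divides ord_101(98)).
Decompose π into cycles: lengths [100, 1] (2 cycles, including the fixed point 0).
sign(π) = (−1)^{n − #cycles} = (−1)^{101−2} = (−1)^99 = -1.
Zolotarev: (98|101) = -1, matching the cycle-count sign.

-1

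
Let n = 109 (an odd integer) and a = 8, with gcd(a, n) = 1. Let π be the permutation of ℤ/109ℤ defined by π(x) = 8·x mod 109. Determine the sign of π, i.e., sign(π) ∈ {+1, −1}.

-1

Start at x=46: 46 → 41 → 1 → 8 → 64 → 76 → 63 → … (one orbit).
The orbit structure of x ↦ 8x mod 109: 10 orbits of sizes [12, 12, 12, 12, 12, 12, 12, 12, 12, 1].
sign(π) = (−1)^{n − #cycles} = (−1)^{109−10} = (−1)^99 = -1.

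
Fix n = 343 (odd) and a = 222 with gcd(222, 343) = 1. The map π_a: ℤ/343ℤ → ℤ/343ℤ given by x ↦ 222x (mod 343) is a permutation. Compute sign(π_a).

-1

Start at x=121: 121 → 108 → 309 → 341 → 242 → 216 → 275 → … (one orbit).
Decompose π into cycles: lengths [294, 42, 6, 1] (4 cycles, including the fixed point 0).
Σ(ℓ_i−1) = 343−4 = 339; sign = (−1)^339 = -1.
The Jacobi symbol (222|343) = -1 (Zolotarev) agrees.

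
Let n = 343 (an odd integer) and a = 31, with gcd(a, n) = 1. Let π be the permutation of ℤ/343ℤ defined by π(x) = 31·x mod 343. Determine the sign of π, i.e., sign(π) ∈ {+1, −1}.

Start at x=276: 276 → 324 → 97 → 263 → 264 → 295 → 227 → … (one orbit).
16 cycles of lengths [42, 42, 42, 42, 42, 42, 42, 6, 6, 6, 6, 6, 6, 6, 6, 1].
343 − 16 = 327 transpositions; sign(π) = (−1)^327 = -1.
Zolotarev: (31|343) = -1, matching the cycle-count sign.

-1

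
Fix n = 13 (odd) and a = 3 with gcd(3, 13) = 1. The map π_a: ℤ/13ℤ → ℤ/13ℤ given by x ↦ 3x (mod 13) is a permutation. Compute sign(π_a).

+1

Orbit of 1 under x↦3x: [1, 3, 9]… (length divides ord_13(3)).
The orbit structure of x ↦ 3x mod 13: 5 orbits of sizes [3, 3, 3, 3, 1].
5 cycles on 13: each ℓ→(−1)^(ℓ−1), product (−1)^8 = +1.
Zolotarev: (3|13) = +1, matching the cycle-count sign.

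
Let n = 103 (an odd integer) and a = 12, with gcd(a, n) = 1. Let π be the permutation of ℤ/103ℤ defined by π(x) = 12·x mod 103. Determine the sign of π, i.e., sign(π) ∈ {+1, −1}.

-1

Trace 47: π^k(47) = [47, 49, 73, 52, 6, 72, 40] for k=0..6.
Decompose π into cycles: lengths [102, 1] (2 cycles, including the fixed point 0).
n − c = 103 − 2 = 101; sign = (−1)^101 = -1.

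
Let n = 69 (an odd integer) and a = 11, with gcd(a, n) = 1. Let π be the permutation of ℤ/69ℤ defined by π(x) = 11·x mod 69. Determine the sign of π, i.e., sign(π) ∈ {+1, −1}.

Orbit of 55 under x↦11x: [55, 53, 31, 65, 25, 68, 58]… (length divides ord_69(11)).
Cycle lengths of π_11 on ℤ/69ℤ: [22, 22, 22, 2, 1]; 5 cycles in total.
Σ(ℓ_i−1) = 69−5 = 64; sign = (−1)^64 = +1.
Check: (11/69) = +1 by Zolotarev.

+1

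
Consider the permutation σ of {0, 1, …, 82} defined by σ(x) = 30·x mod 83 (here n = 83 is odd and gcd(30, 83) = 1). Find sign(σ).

Orbit of 31 under x↦30x: [31, 17, 12, 28, 10, 51, 36]… (length divides ord_83(30)).
Decompose π into cycles: lengths [41, 41, 1] (3 cycles, including the fixed point 0).
With 3 cycles on 83 points, sign = (−1)^{83−3} = +1.

+1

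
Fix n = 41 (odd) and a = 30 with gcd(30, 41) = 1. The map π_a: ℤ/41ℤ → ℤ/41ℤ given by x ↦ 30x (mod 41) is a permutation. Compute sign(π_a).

Trace 6: π^k(6) = [6, 16, 29, 9, 24, 23, 34] for k=0..6.
Cycle type of π: 40 + 1; total 2 cycles.
sign(π) = (−1)^{n − #cycles} = (−1)^{41−2} = (−1)^39 = -1.
(30|41)_J = -1 (Zolotarev's lemma cross-check).

-1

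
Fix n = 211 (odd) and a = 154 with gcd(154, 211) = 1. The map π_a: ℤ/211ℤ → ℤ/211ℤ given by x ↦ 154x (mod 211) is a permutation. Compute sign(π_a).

+1

Start at x=96: 96 → 14 → 46 → 121 → 66 → 36 → 58 → … (one orbit).
Cycle lengths of π_154 on ℤ/211ℤ: [105, 105, 1]; 3 cycles in total.
211 − 3 = 208 transpositions; sign(π) = (−1)^208 = +1.
The Jacobi symbol (154|211) = +1 (Zolotarev) agrees.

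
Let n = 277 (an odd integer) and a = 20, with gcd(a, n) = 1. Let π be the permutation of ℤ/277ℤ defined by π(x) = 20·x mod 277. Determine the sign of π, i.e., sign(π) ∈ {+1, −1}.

-1

Trace 107: π^k(107) = [107, 201, 142, 70, 15, 23, 183] for k=0..6.
π_20 has 2 disjoint cycles with lengths [276, 1] on {0,…,276}.
2 cycles on 277: each ℓ→(−1)^(ℓ−1), product (−1)^275 = -1.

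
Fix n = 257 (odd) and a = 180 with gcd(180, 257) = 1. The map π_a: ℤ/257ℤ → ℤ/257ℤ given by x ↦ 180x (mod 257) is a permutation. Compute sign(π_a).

Trace 198: π^k(198) = [198, 174, 223, 48, 159, 93, 35] for k=0..6.
Cycle lengths of π_180 on ℤ/257ℤ: [256, 1]; 2 cycles in total.
257 − 2 = 255 transpositions; sign(π) = (−1)^255 = -1.
The Jacobi symbol (180|257) = -1 (Zolotarev) agrees.

-1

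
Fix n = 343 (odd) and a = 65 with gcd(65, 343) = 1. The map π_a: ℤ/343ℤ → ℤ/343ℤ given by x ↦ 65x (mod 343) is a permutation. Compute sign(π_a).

+1

Start at x=43: 43 → 51 → 228 → 71 → 156 → 193 → 197 → … (one orbit).
Cycle lengths of π_65 on ℤ/343ℤ: [147, 147, 21, 21, 3, 3, 1]; 7 cycles in total.
7 cycles on 343: each ℓ→(−1)^(ℓ−1), product (−1)^336 = +1.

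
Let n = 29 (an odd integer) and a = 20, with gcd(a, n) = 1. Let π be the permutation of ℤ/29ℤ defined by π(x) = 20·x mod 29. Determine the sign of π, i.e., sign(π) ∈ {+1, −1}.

+1

Trace 25: π^k(25) = [25, 7, 24, 16, 1, 20, 23] for k=0..6.
Decompose π into cycles: lengths [7, 7, 7, 7, 1] (5 cycles, including the fixed point 0).
Σ(ℓ_i−1) = 29−5 = 24; sign = (−1)^24 = +1.
Check: (20/29) = +1 by Zolotarev.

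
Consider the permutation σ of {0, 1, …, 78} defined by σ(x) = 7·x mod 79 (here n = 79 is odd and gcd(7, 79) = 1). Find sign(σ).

Orbit of 69 under x↦7x: [69, 9, 63, 46, 6, 42, 57]… (length divides ord_79(7)).
2 cycles of lengths [78, 1].
sign(π) = (−1)^{n − #cycles} = (−1)^{79−2} = (−1)^77 = -1.
The Jacobi symbol (7|79) = -1 (Zolotarev) agrees.

-1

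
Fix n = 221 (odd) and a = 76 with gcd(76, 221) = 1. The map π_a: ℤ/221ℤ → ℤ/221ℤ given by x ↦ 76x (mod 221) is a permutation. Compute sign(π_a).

Trace 152: π^k(152) = [152, 60, 140, 32, 1, 76, 30] for k=0..6.
The orbit structure of x ↦ 76x mod 221: 12 orbits of sizes [24, 24, 24, 24, 24, 24, 24, 24, 12, 8, 8, 1].
n − c = 221 − 12 = 209; sign = (−1)^209 = -1.

-1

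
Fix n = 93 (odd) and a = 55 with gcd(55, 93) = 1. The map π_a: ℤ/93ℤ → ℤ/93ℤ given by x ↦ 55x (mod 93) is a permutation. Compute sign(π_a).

Orbit of 7 under x↦55x: [7, 13, 64, 79, 67, 58, 28]… (length divides ord_93(55)).
6 cycles of lengths [30, 30, 30, 1, 1, 1].
With 6 cycles on 93 points, sign = (−1)^{93−6} = -1.
Zolotarev: (55|93) = -1, matching the cycle-count sign.

-1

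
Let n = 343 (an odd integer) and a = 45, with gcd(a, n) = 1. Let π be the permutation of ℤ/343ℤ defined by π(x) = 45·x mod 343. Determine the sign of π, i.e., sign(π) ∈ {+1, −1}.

Orbit of 24 under x↦45x: [24, 51, 237, 32, 68, 316, 157]… (length divides ord_343(45)).
4 cycles of lengths [294, 42, 6, 1].
343 − 4 = 339 transpositions; sign(π) = (−1)^339 = -1.

-1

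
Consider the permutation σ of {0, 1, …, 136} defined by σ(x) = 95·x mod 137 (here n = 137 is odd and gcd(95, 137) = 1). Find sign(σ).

-1

Start at x=48: 48 → 39 → 6 → 22 → 35 → 37 → 90 → … (one orbit).
The orbit structure of x ↦ 95x mod 137: 2 orbits of sizes [136, 1].
sign(π) = (−1)^{n − #cycles} = (−1)^{137−2} = (−1)^135 = -1.
The Jacobi symbol (95|137) = -1 (Zolotarev) agrees.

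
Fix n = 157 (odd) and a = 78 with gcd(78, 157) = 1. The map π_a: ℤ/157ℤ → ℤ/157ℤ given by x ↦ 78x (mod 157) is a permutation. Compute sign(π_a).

Trace 90: π^k(90) = [90, 112, 101, 28, 143, 7, 75] for k=0..6.
The orbit structure of x ↦ 78x mod 157: 4 orbits of sizes [52, 52, 52, 1].
n − c = 157 − 4 = 153; sign = (−1)^153 = -1.
Zolotarev: (78|157) = -1, matching the cycle-count sign.

-1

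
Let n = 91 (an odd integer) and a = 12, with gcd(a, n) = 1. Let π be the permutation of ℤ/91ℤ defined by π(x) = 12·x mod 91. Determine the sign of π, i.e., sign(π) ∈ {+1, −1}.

Start at x=90: 90 → 79 → 38 → 1 → 12 → 53 → 90 (one orbit).
π_12 has 20 disjoint cycles with lengths [6, 6, 6, 6, 6, 6, 6, 6, 6, 6, 6, 6, 6, 2, 2, 2, 2, 2, 2, 1] on {0,…,90}.
n − c = 91 − 20 = 71; sign = (−1)^71 = -1.
The Jacobi symbol (12|91) = -1 (Zolotarev) agrees.

-1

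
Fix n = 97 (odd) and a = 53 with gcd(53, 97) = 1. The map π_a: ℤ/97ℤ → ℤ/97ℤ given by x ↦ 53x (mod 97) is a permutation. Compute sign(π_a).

+1

Orbit of 65 under x↦53x: [65, 50, 31, 91, 70, 24, 11]… (length divides ord_97(53)).
Cycle type of π: 48×2 + 1; total 3 cycles.
3 cycles on 97: each ℓ→(−1)^(ℓ−1), product (−1)^94 = +1.
Zolotarev: (53|97) = +1, matching the cycle-count sign.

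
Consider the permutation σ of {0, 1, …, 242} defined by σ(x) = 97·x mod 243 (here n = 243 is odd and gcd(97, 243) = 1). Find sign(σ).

Orbit of 31 under x↦97x: [31, 91, 79, 130, 217, 151, 67]… (length divides ord_243(97)).
Cycle lengths of π_97 on ℤ/243ℤ: [81, 81, 27, 27, 9, 9, 3, 3, 1, 1, 1]; 11 cycles in total.
11 cycles on 243: each ℓ→(−1)^(ℓ−1), product (−1)^232 = +1.
Via Zolotarev, sign(π_{97}) = (97|243) = +1.

+1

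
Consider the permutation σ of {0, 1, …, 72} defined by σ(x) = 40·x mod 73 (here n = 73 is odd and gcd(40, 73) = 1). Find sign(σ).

-1

Start at x=56: 56 → 50 → 29 → 65 → 45 → 48 → 22 → … (one orbit).
2 cycles of lengths [72, 1].
n − c = 73 − 2 = 71; sign = (−1)^71 = -1.
Zolotarev: (40|73) = -1, matching the cycle-count sign.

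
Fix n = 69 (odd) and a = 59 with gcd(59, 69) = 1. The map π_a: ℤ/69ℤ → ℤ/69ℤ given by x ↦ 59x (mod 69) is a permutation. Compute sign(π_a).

-1

Orbit of 4 under x↦59x: [4, 29, 55, 2, 49, 62, 1]… (length divides ord_69(59)).
Cycle lengths of π_59 on ℤ/69ℤ: [22, 22, 11, 11, 2, 1]; 6 cycles in total.
69 − 6 = 63 transpositions; sign(π) = (−1)^63 = -1.
Via Zolotarev, sign(π_{59}) = (59|69) = -1.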